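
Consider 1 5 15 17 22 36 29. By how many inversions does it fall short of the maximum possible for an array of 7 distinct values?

20

Maximum inversions for 7 distinct elements is C(7, 2) = 7·6/2 = 21.
Current inversions — for each element, count later smaller elements:
1: 0
5: 0
15: 0
17: 0
22: 0
36: 1
29: 0
Current total: 0 + 0 + 0 + 0 + 0 + 1 + 0 = 1
Shortfall: 21 − 1 = 20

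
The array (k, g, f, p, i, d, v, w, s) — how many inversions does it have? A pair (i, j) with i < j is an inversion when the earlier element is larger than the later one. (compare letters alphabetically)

12 inversions

Count, for each position, how many later elements it exceeds:
k: 4
g: 2
f: 1
p: 2
i: 1
d: 0
v: 1
w: 1
s: 0
Sum: 4 + 2 + 1 + 2 + 1 + 0 + 1 + 1 + 0 = 12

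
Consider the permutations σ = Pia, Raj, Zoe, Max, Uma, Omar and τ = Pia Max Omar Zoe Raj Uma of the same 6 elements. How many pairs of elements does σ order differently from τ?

Assign each item its position (1..6) in the first ordering, then rewrite the second ordering as that position sequence:
positions: Pia→1, Raj→2, Zoe→3, Max→4, Uma→5, Omar→6
second ordering as positions: [1, 4, 6, 3, 2, 5]
Discordant pairs = inversions in this position sequence.
1: 0
4: 3, 2 → 2
6: 3, 2, 5 → 3
3: 2 → 1
2: 0
5: 0
Total: 0 + 2 + 3 + 1 + 0 + 0 = 6

6 discordant pairs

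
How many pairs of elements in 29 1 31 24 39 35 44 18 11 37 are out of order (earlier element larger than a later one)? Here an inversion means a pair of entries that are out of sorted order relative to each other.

There are 19 inversions.

Sweep left to right; for each value list the smaller values that follow it:
29 → 1, 24, 18, 11 → 4
1 → none → 0
31 → 24, 18, 11 → 3
24 → 18, 11 → 2
39 → 35, 18, 11, 37 → 4
35 → 18, 11 → 2
44 → 18, 11, 37 → 3
18 → 11 → 1
11 → none → 0
37 → none → 0
Sum: 4 + 0 + 3 + 2 + 4 + 2 + 3 + 1 + 0 + 0 = 19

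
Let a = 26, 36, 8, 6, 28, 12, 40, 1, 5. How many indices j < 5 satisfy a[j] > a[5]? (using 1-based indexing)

1

The element at index 5 is 28.
Elements before it: 26, 36, 8, 6
Those larger than 28: 36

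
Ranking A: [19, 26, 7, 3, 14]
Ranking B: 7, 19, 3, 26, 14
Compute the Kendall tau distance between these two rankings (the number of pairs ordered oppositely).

Assign each item its position (1..5) in the first ordering, then rewrite the second ordering as that position sequence:
positions: 19→1, 26→2, 7→3, 3→4, 14→5
second ordering as positions: [3, 1, 4, 2, 5]
Discordant pairs = inversions in this position sequence.
3: 1, 2 → 2
1: 0
4: 2 → 1
2: 0
5: 0
Total: 2 + 0 + 1 + 0 + 0 = 3

3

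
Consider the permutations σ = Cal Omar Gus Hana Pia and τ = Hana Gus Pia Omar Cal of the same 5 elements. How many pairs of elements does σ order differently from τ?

Assign each item its position (1..5) in the first ordering, then rewrite the second ordering as that position sequence:
positions: Cal→1, Omar→2, Gus→3, Hana→4, Pia→5
second ordering as positions: [4, 3, 5, 2, 1]
Discordant pairs = inversions in this position sequence.
4: 3, 2, 1 → 3
3: 2, 1 → 2
5: 2, 1 → 2
2: 1 → 1
1: 0
Total: 3 + 2 + 2 + 1 + 0 = 8

8 discordant pairs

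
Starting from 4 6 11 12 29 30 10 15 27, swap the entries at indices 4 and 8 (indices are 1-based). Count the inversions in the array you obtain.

9 inversions

Positions 4 and 8 hold 12 and 15; after swapping, the array is [4, 6, 11, 15, 29, 30, 10, 12, 27].
Sweep left to right; for each value list the smaller values that follow it:
4 → none → 0
6 → none → 0
11 → 10 → 1
15 → 10, 12 → 2
29 → 10, 12, 27 → 3
30 → 10, 12, 27 → 3
10 → none → 0
12 → none → 0
27 → none → 0
Sum: 0 + 0 + 1 + 2 + 3 + 3 + 0 + 0 + 0 = 9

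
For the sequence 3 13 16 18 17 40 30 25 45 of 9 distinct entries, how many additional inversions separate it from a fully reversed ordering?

32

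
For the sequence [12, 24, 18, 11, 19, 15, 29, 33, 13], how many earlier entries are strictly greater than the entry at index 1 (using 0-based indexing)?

0 such elements

The element at index 1 is 24.
Elements before it: 12
None of them are larger than 24.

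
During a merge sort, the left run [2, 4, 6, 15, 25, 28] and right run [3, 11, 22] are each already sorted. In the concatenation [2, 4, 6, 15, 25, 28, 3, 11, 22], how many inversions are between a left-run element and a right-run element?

Take each right-half value and tally the left-half values above it:
r = 3: 4, 6, 15, 25, 28 → 5
r = 11: 15, 25, 28 → 3
r = 22: 25, 28 → 2
Cross-inversions: 5 + 3 + 2 = 10

10 split inversions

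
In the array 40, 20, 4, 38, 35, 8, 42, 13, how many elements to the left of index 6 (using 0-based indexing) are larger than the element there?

The element at index 6 is 42.
Elements before it: 40, 20, 4, 38, 35, 8
None of them are larger than 42.

0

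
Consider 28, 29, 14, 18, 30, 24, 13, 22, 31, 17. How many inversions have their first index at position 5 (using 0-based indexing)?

3

The element at index 5 is 24.
Elements after it: 13, 22, 31, 17
Those smaller than 24: 13, 22, 17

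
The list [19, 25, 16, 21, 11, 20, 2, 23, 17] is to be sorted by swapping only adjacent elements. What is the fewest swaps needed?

21 adjacent swaps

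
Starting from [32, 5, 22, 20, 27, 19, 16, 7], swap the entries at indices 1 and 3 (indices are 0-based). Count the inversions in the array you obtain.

21 inversions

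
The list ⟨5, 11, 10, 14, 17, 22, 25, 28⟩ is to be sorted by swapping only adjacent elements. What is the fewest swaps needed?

There is 1 swap.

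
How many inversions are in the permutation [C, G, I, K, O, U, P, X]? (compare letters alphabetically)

For each element, count later entries that are smaller:
C: 0
G: 0
I: 0
K: 0
O: 0
U: 1
P: 0
X: 0
Sum: 0 + 0 + 0 + 0 + 0 + 1 + 0 + 0 = 1

1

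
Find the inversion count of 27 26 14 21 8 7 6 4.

27 inversions

For each element, count later entries that are smaller:
27: 7
26: 6
14: 4
21: 4
8: 3
7: 2
6: 1
4: 0
Sum: 7 + 6 + 4 + 4 + 3 + 2 + 1 + 0 = 27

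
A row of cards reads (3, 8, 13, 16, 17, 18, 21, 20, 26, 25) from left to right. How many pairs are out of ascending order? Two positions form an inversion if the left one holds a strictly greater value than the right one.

2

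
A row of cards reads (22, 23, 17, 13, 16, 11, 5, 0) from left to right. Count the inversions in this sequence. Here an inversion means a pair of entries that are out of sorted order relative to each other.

26 inversions

Element-by-element contributions:
22: 6
23: 6
17: 5
13: 3
16: 3
11: 2
5: 1
0: 0
Sum: 6 + 6 + 5 + 3 + 3 + 2 + 1 + 0 = 26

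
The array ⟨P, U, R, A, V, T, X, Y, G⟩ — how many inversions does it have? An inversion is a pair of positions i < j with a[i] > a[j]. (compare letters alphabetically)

13

For each element, count later entries that are smaller:
P: 2
U: 4
R: 2
A: 0
V: 2
T: 1
X: 1
Y: 1
G: 0
Sum: 2 + 4 + 2 + 0 + 2 + 1 + 1 + 1 + 0 = 13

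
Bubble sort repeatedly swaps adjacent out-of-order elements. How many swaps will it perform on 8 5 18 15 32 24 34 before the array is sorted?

Each adjacent swap fixes exactly one inversion, so the minimum swap count equals the number of inversions.
Count inversions — for each element, later elements that are smaller:
8: 5 → 1
5: none → 0
18: 15 → 1
15: none → 0
32: 24 → 1
24: none → 0
34: none → 0
Total inversions: 1 + 0 + 1 + 0 + 1 + 0 + 0 = 3

3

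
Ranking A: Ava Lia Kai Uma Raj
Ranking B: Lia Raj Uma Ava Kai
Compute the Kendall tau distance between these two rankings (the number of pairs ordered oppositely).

Assign each item its position (1..5) in the first ordering, then rewrite the second ordering as that position sequence:
positions: Ava→1, Lia→2, Kai→3, Uma→4, Raj→5
second ordering as positions: [2, 5, 4, 1, 3]
Discordant pairs = inversions in this position sequence.
2: 1 → 1
5: 4, 1, 3 → 3
4: 1, 3 → 2
1: 0
3: 0
Total: 1 + 3 + 2 + 0 + 0 = 6

6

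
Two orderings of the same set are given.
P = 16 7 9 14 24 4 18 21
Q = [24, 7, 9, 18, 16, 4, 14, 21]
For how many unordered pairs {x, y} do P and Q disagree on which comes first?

Disagreeing pairs: 10

Assign each item its position (1..8) in the first ordering, then rewrite the second ordering as that position sequence:
positions: 16→1, 7→2, 9→3, 14→4, 24→5, 4→6, 18→7, 21→8
second ordering as positions: [5, 2, 3, 7, 1, 6, 4, 8]
Discordant pairs = inversions in this position sequence.
5: 2, 3, 1, 4 → 4
2: 1 → 1
3: 1 → 1
7: 1, 6, 4 → 3
1: 0
6: 4 → 1
4: 0
8: 0
Total: 4 + 1 + 1 + 3 + 0 + 1 + 0 + 0 = 10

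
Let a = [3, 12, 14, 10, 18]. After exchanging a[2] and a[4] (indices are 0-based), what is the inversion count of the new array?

Positions 2 and 4 hold 14 and 18; after swapping, the array is [3, 12, 18, 10, 14].
For each element, count later entries that are smaller:
3 → none → 0
12 → 10 → 1
18 → 10, 14 → 2
10 → none → 0
14 → none → 0
Sum: 0 + 1 + 2 + 0 + 0 = 3

3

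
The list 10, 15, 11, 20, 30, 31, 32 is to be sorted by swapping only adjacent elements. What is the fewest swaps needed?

Each adjacent swap fixes exactly one inversion, so the minimum swap count equals the number of inversions.
Count inversions — for each element, later elements that are smaller:
10: none → 0
15: 11 → 1
11: none → 0
20: none → 0
30: none → 0
31: none → 0
32: none → 0
Total inversions: 0 + 1 + 0 + 0 + 0 + 0 + 0 = 1

1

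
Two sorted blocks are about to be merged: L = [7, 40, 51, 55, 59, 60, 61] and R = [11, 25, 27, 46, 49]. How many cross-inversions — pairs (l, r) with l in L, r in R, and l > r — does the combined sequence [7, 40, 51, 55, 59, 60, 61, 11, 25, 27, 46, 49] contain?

Take each right-half value and tally the left-half values above it:
r = 11: 40, 51, 55, 59, 60, 61 → 6
r = 25: 40, 51, 55, 59, 60, 61 → 6
r = 27: 40, 51, 55, 59, 60, 61 → 6
r = 46: 51, 55, 59, 60, 61 → 5
r = 49: 51, 55, 59, 60, 61 → 5
Cross-inversions: 6 + 6 + 6 + 5 + 5 = 28

28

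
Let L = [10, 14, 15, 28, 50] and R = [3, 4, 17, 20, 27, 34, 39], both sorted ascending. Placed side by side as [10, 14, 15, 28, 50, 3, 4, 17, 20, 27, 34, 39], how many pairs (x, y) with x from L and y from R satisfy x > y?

Take each right-half value and tally the left-half values above it:
r = 3: 10, 14, 15, 28, 50 → 5
r = 4: 10, 14, 15, 28, 50 → 5
r = 17: 28, 50 → 2
r = 20: 28, 50 → 2
r = 27: 28, 50 → 2
r = 34: 50 → 1
r = 39: 50 → 1
Cross-inversions: 5 + 5 + 2 + 2 + 2 + 1 + 1 = 18

18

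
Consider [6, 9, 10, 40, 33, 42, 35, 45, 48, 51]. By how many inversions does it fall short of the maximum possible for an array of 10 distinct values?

42 inversions short

Maximum inversions for 10 distinct elements is C(10, 2) = 10·9/2 = 45.
Current inversions — for each element, count later smaller elements:
6: 0
9: 0
10: 0
40: 2
33: 0
42: 1
35: 0
45: 0
48: 0
51: 0
Current total: 0 + 0 + 0 + 2 + 0 + 1 + 0 + 0 + 0 + 0 = 3
Shortfall: 45 − 3 = 42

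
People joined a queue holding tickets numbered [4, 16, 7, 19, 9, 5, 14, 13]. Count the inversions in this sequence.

Element-by-element contributions:
4: 0
16: 5
7: 1
19: 4
9: 1
5: 0
14: 1
13: 0
Sum: 0 + 5 + 1 + 4 + 1 + 0 + 1 + 0 = 12

12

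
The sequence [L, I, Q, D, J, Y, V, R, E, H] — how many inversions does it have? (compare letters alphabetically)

For each element, count later entries that are smaller:
L → I, D, J, E, H → 5
I → D, E, H → 3
Q → D, J, E, H → 4
D → none → 0
J → E, H → 2
Y → V, R, E, H → 4
V → R, E, H → 3
R → E, H → 2
E → none → 0
H → none → 0
Sum: 5 + 3 + 4 + 0 + 2 + 4 + 3 + 2 + 0 + 0 = 23

23 out-of-order pairs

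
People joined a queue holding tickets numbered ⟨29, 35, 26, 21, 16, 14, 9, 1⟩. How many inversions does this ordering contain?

Element-by-element contributions:
29: 6
35: 6
26: 5
21: 4
16: 3
14: 2
9: 1
1: 0
Sum: 6 + 6 + 5 + 4 + 3 + 2 + 1 + 0 = 27

27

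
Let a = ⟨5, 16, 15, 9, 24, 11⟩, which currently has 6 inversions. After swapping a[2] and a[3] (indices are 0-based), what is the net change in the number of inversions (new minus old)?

-1

Positions 2 and 3 hold 15 and 9; after swapping, the array is [5, 16, 9, 15, 24, 11].
Element-by-element contributions:
5 → none → 0
16 → 9, 15, 11 → 3
9 → none → 0
15 → 11 → 1
24 → 11 → 1
11 → none → 0
Sum: 0 + 3 + 0 + 1 + 1 + 0 = 5
Change: 5 − 6 = -1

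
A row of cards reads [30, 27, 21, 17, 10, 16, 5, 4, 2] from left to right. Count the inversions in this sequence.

There are 35 out-of-order pairs.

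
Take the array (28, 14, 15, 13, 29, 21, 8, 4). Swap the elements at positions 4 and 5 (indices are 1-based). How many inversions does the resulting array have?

There are 21 inversions.

Positions 4 and 5 hold 13 and 29; after swapping, the array is [28, 14, 15, 29, 13, 21, 8, 4].
Sweep left to right; for each value list the smaller values that follow it:
28: 6
14: 3
15: 3
29: 4
13: 2
21: 2
8: 1
4: 0
Sum: 6 + 3 + 3 + 4 + 2 + 2 + 1 + 0 = 21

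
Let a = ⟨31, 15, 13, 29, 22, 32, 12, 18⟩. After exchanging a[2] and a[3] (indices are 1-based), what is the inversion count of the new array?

Positions 2 and 3 hold 15 and 13; after swapping, the array is [31, 13, 15, 29, 22, 32, 12, 18].
Element-by-element contributions:
31 → 13, 15, 29, 22, 12, 18 → 6
13 → 12 → 1
15 → 12 → 1
29 → 22, 12, 18 → 3
22 → 12, 18 → 2
32 → 12, 18 → 2
12 → none → 0
18 → none → 0
Sum: 6 + 1 + 1 + 3 + 2 + 2 + 0 + 0 = 15

15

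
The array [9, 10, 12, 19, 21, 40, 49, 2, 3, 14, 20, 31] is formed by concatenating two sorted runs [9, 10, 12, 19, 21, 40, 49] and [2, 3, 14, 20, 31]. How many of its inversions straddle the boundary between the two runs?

Cross-inversions: 23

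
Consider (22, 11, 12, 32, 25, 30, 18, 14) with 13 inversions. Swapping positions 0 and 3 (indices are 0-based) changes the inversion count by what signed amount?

Positions 0 and 3 hold 22 and 32; after swapping, the array is [32, 11, 12, 22, 25, 30, 18, 14].
For each element, count later entries that are smaller:
32: 7
11: 0
12: 0
22: 2
25: 2
30: 2
18: 1
14: 0
Sum: 7 + 0 + 0 + 2 + 2 + 2 + 1 + 0 = 14
Change: 14 − 13 = +1

+1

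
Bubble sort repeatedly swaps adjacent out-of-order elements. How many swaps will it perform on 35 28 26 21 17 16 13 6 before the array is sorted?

Each adjacent swap fixes exactly one inversion, so the minimum swap count equals the number of inversions.
Count inversions — for each element, later elements that are smaller:
35: 28, 26, 21, 17, 16, 13, 6 → 7
28: 26, 21, 17, 16, 13, 6 → 6
26: 21, 17, 16, 13, 6 → 5
21: 17, 16, 13, 6 → 4
17: 16, 13, 6 → 3
16: 13, 6 → 2
13: 6 → 1
6: none → 0
Total inversions: 7 + 6 + 5 + 4 + 3 + 2 + 1 + 0 = 28

28 adjacent swaps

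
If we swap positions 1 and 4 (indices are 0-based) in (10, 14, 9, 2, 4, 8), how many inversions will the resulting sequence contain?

Positions 1 and 4 hold 14 and 4; after swapping, the array is [10, 4, 9, 2, 14, 8].
Element-by-element contributions:
10: 4
4: 1
9: 2
2: 0
14: 1
8: 0
Sum: 4 + 1 + 2 + 0 + 1 + 0 = 8

There are 8 inversions.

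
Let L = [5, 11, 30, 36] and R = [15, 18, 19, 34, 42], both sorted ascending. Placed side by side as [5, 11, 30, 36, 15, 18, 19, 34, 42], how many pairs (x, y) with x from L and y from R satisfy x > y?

Count, for every r in R, how many entries of L exceed r:
r = 15: 30, 36 → 2
r = 18: 30, 36 → 2
r = 19: 30, 36 → 2
r = 34: 36 → 1
r = 42: none → 0
Cross-inversions: 2 + 2 + 2 + 1 + 0 = 7

There are 7 split inversions.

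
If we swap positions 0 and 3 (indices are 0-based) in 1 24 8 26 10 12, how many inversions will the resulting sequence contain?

10 inversions

Positions 0 and 3 hold 1 and 26; after swapping, the array is [26, 24, 8, 1, 10, 12].
For each element, count later entries that are smaller:
26 → 24, 8, 1, 10, 12 → 5
24 → 8, 1, 10, 12 → 4
8 → 1 → 1
1 → none → 0
10 → none → 0
12 → none → 0
Sum: 5 + 4 + 1 + 0 + 0 + 0 = 10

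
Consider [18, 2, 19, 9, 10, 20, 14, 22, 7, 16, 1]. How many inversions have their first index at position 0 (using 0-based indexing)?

7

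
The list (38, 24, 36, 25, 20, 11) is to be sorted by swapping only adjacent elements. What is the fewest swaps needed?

The minimum number of adjacent swaps to sort an array equals its inversion count, since every such swap removes exactly one inversion.
Count inversions — for each element, later elements that are smaller:
38: 24, 36, 25, 20, 11 → 5
24: 20, 11 → 2
36: 25, 20, 11 → 3
25: 20, 11 → 2
20: 11 → 1
11: none → 0
Total inversions: 5 + 2 + 3 + 2 + 1 + 0 = 13

13 swaps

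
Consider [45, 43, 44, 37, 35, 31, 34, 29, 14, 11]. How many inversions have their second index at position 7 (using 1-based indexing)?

5 such elements

The element at index 7 is 34.
Elements before it: 45, 43, 44, 37, 35, 31
Those larger than 34: 45, 43, 44, 37, 35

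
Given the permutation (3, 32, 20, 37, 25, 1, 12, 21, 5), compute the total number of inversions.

Out-of-order pairs: 21

Count, for each position, how many later elements it exceeds:
3 → 1 → 1
32 → 20, 25, 1, 12, 21, 5 → 6
20 → 1, 12, 5 → 3
37 → 25, 1, 12, 21, 5 → 5
25 → 1, 12, 21, 5 → 4
1 → none → 0
12 → 5 → 1
21 → 5 → 1
5 → none → 0
Sum: 1 + 6 + 3 + 5 + 4 + 0 + 1 + 1 + 0 = 21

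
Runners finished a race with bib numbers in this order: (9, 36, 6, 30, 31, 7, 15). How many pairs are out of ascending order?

There are 11 out-of-order pairs.

Inversion pairs (indices are 1-based):
(1,3): 9 > 6
(1,6): 9 > 7
(2,3): 36 > 6
(2,4): 36 > 30
(2,5): 36 > 31
(2,6): 36 > 7
(2,7): 36 > 15
(4,6): 30 > 7
(4,7): 30 > 15
(5,6): 31 > 7
(5,7): 31 > 15
That's 11 pairs.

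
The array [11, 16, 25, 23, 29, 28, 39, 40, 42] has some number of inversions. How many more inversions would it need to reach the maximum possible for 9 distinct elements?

34 inversions short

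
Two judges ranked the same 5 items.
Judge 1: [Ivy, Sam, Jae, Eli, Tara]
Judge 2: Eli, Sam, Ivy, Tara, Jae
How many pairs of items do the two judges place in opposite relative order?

Discordant pairs: 5

Assign each item its position (1..5) in the first ordering, then rewrite the second ordering as that position sequence:
positions: Ivy→1, Sam→2, Jae→3, Eli→4, Tara→5
second ordering as positions: [4, 2, 1, 5, 3]
Discordant pairs = inversions in this position sequence.
4: 2, 1, 3 → 3
2: 1 → 1
1: 0
5: 3 → 1
3: 0
Total: 3 + 1 + 0 + 1 + 0 = 5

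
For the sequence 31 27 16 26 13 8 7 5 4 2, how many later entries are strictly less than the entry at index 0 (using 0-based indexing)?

The element at index 0 is 31.
Elements after it: 27, 16, 26, 13, 8, 7, 5, 4, 2
Those smaller than 31: 27, 16, 26, 13, 8, 7, 5, 4, 2

9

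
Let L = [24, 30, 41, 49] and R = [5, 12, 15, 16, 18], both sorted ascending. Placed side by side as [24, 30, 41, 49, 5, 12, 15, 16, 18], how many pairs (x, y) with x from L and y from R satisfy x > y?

Count, for every r in R, how many entries of L exceed r:
r = 5: 24, 30, 41, 49 → 4
r = 12: 24, 30, 41, 49 → 4
r = 15: 24, 30, 41, 49 → 4
r = 16: 24, 30, 41, 49 → 4
r = 18: 24, 30, 41, 49 → 4
Cross-inversions: 4 + 4 + 4 + 4 + 4 = 20

20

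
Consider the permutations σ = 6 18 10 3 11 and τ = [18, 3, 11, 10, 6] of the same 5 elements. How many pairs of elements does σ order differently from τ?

Assign each item its position (1..5) in the first ordering, then rewrite the second ordering as that position sequence:
positions: 6→1, 18→2, 10→3, 3→4, 11→5
second ordering as positions: [2, 4, 5, 3, 1]
Discordant pairs = inversions in this position sequence.
2: 1 → 1
4: 3, 1 → 2
5: 3, 1 → 2
3: 1 → 1
1: 0
Total: 1 + 2 + 2 + 1 + 0 = 6

6 discordant pairs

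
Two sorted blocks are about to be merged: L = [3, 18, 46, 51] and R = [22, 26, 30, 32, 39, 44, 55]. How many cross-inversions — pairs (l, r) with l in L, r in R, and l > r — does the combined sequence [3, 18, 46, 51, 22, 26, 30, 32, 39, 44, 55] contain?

For each element r of the right run, count left-run elements greater than r:
r = 22: 46, 51 → 2
r = 26: 46, 51 → 2
r = 30: 46, 51 → 2
r = 32: 46, 51 → 2
r = 39: 46, 51 → 2
r = 44: 46, 51 → 2
r = 55: none → 0
Cross-inversions: 2 + 2 + 2 + 2 + 2 + 2 + 0 = 12

There are 12 split inversions.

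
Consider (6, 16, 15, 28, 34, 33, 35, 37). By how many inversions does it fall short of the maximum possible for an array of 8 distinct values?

26

Maximum inversions for 8 distinct elements is C(8, 2) = 8·7/2 = 28.
Current inversions — for each element, count later smaller elements:
6: 0
16: 1
15: 0
28: 0
34: 1
33: 0
35: 0
37: 0
Current total: 0 + 1 + 0 + 0 + 1 + 0 + 0 + 0 = 2
Shortfall: 28 − 2 = 26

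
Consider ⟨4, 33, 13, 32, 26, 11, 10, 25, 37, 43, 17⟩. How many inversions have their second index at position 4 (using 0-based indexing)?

The element at index 4 is 26.
Elements before it: 4, 33, 13, 32
Those larger than 26: 33, 32

2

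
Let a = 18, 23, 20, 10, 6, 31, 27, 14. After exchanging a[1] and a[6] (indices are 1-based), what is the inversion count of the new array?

Positions 1 and 6 hold 18 and 31; after swapping, the array is [31, 23, 20, 10, 6, 18, 27, 14].
Count, for each position, how many later elements it exceeds:
31: 7
23: 5
20: 4
10: 1
6: 0
18: 1
27: 1
14: 0
Sum: 7 + 5 + 4 + 1 + 0 + 1 + 1 + 0 = 19

19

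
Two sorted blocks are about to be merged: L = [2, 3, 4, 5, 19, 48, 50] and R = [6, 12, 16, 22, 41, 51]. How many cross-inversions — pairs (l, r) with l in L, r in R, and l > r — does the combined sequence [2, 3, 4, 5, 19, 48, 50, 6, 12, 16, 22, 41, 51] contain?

Count, for every r in R, how many entries of L exceed r:
r = 6: 19, 48, 50 → 3
r = 12: 19, 48, 50 → 3
r = 16: 19, 48, 50 → 3
r = 22: 48, 50 → 2
r = 41: 48, 50 → 2
r = 51: none → 0
Cross-inversions: 3 + 3 + 3 + 2 + 2 + 0 = 13

13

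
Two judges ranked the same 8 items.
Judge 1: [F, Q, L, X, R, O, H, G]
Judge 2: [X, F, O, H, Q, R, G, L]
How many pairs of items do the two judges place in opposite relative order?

Assign each item its position (1..8) in the first ordering, then rewrite the second ordering as that position sequence:
positions: F→1, Q→2, L→3, X→4, R→5, O→6, H→7, G→8
second ordering as positions: [4, 1, 6, 7, 2, 5, 8, 3]
Discordant pairs = inversions in this position sequence.
4: 1, 2, 3 → 3
1: 0
6: 2, 5, 3 → 3
7: 2, 5, 3 → 3
2: 0
5: 3 → 1
8: 3 → 1
3: 0
Total: 3 + 0 + 3 + 3 + 0 + 1 + 1 + 0 = 11

11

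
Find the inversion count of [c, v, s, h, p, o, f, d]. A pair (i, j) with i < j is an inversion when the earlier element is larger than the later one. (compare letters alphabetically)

Count, for each position, how many later elements it exceeds:
c → none → 0
v → s, h, p, o, f, d → 6
s → h, p, o, f, d → 5
h → f, d → 2
p → o, f, d → 3
o → f, d → 2
f → d → 1
d → none → 0
Sum: 0 + 6 + 5 + 2 + 3 + 2 + 1 + 0 = 19

19 out-of-order pairs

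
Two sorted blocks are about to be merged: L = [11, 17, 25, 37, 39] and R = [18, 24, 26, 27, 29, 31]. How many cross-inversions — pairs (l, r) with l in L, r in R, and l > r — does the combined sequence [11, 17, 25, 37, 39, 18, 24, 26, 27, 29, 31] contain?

There are 14 split inversions.

For each element r of the right run, count left-run elements greater than r:
r = 18: 25, 37, 39 → 3
r = 24: 25, 37, 39 → 3
r = 26: 37, 39 → 2
r = 27: 37, 39 → 2
r = 29: 37, 39 → 2
r = 31: 37, 39 → 2
Cross-inversions: 3 + 3 + 2 + 2 + 2 + 2 = 14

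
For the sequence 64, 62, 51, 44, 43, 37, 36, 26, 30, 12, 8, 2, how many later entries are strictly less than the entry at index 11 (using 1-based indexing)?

The element at index 11 is 8.
Elements after it: 2
Those smaller than 8: 2

1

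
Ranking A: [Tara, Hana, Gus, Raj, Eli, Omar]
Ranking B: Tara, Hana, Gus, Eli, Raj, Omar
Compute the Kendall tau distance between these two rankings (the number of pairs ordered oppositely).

1 discordant pair

Assign each item its position (1..6) in the first ordering, then rewrite the second ordering as that position sequence:
positions: Tara→1, Hana→2, Gus→3, Raj→4, Eli→5, Omar→6
second ordering as positions: [1, 2, 3, 5, 4, 6]
Discordant pairs = inversions in this position sequence.
1: 0
2: 0
3: 0
5: 4 → 1
4: 0
6: 0
Total: 0 + 0 + 0 + 1 + 0 + 0 = 1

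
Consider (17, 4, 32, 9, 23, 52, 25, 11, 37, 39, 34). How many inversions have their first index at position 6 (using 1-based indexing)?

5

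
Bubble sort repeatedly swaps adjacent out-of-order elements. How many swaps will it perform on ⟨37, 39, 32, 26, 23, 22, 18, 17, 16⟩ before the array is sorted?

Swaps: 35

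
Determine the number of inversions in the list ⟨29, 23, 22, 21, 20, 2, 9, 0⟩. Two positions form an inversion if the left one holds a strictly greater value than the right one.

For each element, count later entries that are smaller:
29 → 23, 22, 21, 20, 2, 9, 0 → 7
23 → 22, 21, 20, 2, 9, 0 → 6
22 → 21, 20, 2, 9, 0 → 5
21 → 20, 2, 9, 0 → 4
20 → 2, 9, 0 → 3
2 → 0 → 1
9 → 0 → 1
0 → none → 0
Sum: 7 + 6 + 5 + 4 + 3 + 1 + 1 + 0 = 27

27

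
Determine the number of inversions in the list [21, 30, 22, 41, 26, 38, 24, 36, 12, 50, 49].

There are 19 out-of-order pairs.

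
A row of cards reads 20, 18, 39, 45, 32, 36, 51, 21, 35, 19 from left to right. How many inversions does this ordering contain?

Element-by-element contributions:
20: 2
18: 0
39: 5
45: 5
32: 2
36: 3
51: 3
21: 1
35: 1
19: 0
Sum: 2 + 0 + 5 + 5 + 2 + 3 + 3 + 1 + 1 + 0 = 22

22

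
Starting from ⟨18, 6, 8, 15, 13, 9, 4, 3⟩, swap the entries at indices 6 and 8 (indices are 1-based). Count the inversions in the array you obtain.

Positions 6 and 8 hold 9 and 3; after swapping, the array is [18, 6, 8, 15, 13, 3, 4, 9].
Sweep left to right; for each value list the smaller values that follow it:
18: 7
6: 2
8: 2
15: 4
13: 3
3: 0
4: 0
9: 0
Sum: 7 + 2 + 2 + 4 + 3 + 0 + 0 + 0 = 18

18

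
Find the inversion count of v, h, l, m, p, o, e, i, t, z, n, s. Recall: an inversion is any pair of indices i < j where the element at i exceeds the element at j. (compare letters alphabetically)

Inversions: 26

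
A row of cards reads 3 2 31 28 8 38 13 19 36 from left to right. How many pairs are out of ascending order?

Count, for each position, how many later elements it exceeds:
3 → 2 → 1
2 → none → 0
31 → 28, 8, 13, 19 → 4
28 → 8, 13, 19 → 3
8 → none → 0
38 → 13, 19, 36 → 3
13 → none → 0
19 → none → 0
36 → none → 0
Sum: 1 + 0 + 4 + 3 + 0 + 3 + 0 + 0 + 0 = 11

There are 11 inversions.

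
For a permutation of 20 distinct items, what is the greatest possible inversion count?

Inversions: 190

The maximum occurs when the array is in strictly decreasing order: every one of the C(20, 2) pairs is inverted.
C(20, 2) = 20·19/2 = 190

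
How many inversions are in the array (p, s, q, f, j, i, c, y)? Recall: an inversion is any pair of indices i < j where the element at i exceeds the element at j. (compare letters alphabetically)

For each element, count later entries that are smaller:
p → f, j, i, c → 4
s → q, f, j, i, c → 5
q → f, j, i, c → 4
f → c → 1
j → i, c → 2
i → c → 1
c → none → 0
y → none → 0
Sum: 4 + 5 + 4 + 1 + 2 + 1 + 0 + 0 = 17

17 out-of-order pairs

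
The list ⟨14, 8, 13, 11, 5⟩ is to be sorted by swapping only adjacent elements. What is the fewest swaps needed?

Each adjacent swap fixes exactly one inversion, so the minimum swap count equals the number of inversions.
Count inversions — for each element, later elements that are smaller:
14: 8, 13, 11, 5 → 4
8: 5 → 1
13: 11, 5 → 2
11: 5 → 1
5: none → 0
Total inversions: 4 + 1 + 2 + 1 + 0 = 8

Swaps: 8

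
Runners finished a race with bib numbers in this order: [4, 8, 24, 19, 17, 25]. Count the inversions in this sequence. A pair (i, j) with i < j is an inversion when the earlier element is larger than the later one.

3 inversions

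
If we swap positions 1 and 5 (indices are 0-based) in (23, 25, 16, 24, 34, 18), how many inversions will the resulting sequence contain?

4

Positions 1 and 5 hold 25 and 18; after swapping, the array is [23, 18, 16, 24, 34, 25].
Element-by-element contributions:
23 → 18, 16 → 2
18 → 16 → 1
16 → none → 0
24 → none → 0
34 → 25 → 1
25 → none → 0
Sum: 2 + 1 + 0 + 0 + 1 + 0 = 4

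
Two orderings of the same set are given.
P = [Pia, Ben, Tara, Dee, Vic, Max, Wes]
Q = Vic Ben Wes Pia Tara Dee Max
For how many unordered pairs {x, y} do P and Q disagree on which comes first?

Assign each item its position (1..7) in the first ordering, then rewrite the second ordering as that position sequence:
positions: Pia→1, Ben→2, Tara→3, Dee→4, Vic→5, Max→6, Wes→7
second ordering as positions: [5, 2, 7, 1, 3, 4, 6]
Discordant pairs = inversions in this position sequence.
5: 2, 1, 3, 4 → 4
2: 1 → 1
7: 1, 3, 4, 6 → 4
1: 0
3: 0
4: 0
6: 0
Total: 4 + 1 + 4 + 0 + 0 + 0 + 0 = 9

9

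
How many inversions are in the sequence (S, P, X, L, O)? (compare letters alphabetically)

7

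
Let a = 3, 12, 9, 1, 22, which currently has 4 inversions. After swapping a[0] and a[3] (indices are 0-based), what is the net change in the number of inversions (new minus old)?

Positions 0 and 3 hold 3 and 1; after swapping, the array is [1, 12, 9, 3, 22].
Count, for each position, how many later elements it exceeds:
1: 0
12: 2
9: 1
3: 0
22: 0
Sum: 0 + 2 + 1 + 0 + 0 = 3
Change: 3 − 4 = -1

-1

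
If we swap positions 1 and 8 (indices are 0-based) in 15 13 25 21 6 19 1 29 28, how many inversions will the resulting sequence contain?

22 inversions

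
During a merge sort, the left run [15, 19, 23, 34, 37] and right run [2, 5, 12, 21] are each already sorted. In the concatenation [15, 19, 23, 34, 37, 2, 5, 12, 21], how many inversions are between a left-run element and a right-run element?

Split inversions: 18

Count, for every r in R, how many entries of L exceed r:
r = 2: 15, 19, 23, 34, 37 → 5
r = 5: 15, 19, 23, 34, 37 → 5
r = 12: 15, 19, 23, 34, 37 → 5
r = 21: 23, 34, 37 → 3
Cross-inversions: 5 + 5 + 5 + 3 = 18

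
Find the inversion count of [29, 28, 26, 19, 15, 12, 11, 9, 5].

For each element, count later entries that are smaller:
29: 8
28: 7
26: 6
19: 5
15: 4
12: 3
11: 2
9: 1
5: 0
Sum: 8 + 7 + 6 + 5 + 4 + 3 + 2 + 1 + 0 = 36

36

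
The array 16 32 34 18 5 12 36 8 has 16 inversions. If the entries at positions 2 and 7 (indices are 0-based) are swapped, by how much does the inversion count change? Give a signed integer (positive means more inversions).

-5

Positions 2 and 7 hold 34 and 8; after swapping, the array is [16, 32, 8, 18, 5, 12, 36, 34].
Count, for each position, how many later elements it exceeds:
16: 3
32: 4
8: 1
18: 2
5: 0
12: 0
36: 1
34: 0
Sum: 3 + 4 + 1 + 2 + 0 + 0 + 1 + 0 = 11
Change: 11 − 16 = -5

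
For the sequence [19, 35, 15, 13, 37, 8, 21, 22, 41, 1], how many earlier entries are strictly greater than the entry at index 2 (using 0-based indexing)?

2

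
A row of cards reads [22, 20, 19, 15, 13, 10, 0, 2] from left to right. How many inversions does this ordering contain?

27

Sweep left to right; for each value list the smaller values that follow it:
22: 7
20: 6
19: 5
15: 4
13: 3
10: 2
0: 0
2: 0
Sum: 7 + 6 + 5 + 4 + 3 + 2 + 0 + 0 = 27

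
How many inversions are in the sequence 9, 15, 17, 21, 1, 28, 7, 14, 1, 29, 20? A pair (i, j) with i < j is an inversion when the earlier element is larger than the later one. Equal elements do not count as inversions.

23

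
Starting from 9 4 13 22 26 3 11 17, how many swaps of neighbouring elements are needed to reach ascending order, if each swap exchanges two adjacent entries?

There are 11 adjacent swaps.

The minimum number of adjacent swaps to sort an array equals its inversion count, since every such swap removes exactly one inversion.
Count inversions — for each element, later elements that are smaller:
9: 4, 3 → 2
4: 3 → 1
13: 3, 11 → 2
22: 3, 11, 17 → 3
26: 3, 11, 17 → 3
3: none → 0
11: none → 0
17: none → 0
Total inversions: 2 + 1 + 2 + 3 + 3 + 0 + 0 + 0 = 11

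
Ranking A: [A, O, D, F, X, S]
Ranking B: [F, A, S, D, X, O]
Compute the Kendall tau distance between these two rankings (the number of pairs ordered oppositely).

8 discordant pairs

Assign each item its position (1..6) in the first ordering, then rewrite the second ordering as that position sequence:
positions: A→1, O→2, D→3, F→4, X→5, S→6
second ordering as positions: [4, 1, 6, 3, 5, 2]
Discordant pairs = inversions in this position sequence.
4: 1, 3, 2 → 3
1: 0
6: 3, 5, 2 → 3
3: 2 → 1
5: 2 → 1
2: 0
Total: 3 + 0 + 3 + 1 + 1 + 0 = 8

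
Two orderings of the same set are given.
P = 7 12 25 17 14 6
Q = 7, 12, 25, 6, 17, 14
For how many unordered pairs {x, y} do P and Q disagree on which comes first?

Disagreeing pairs: 2

Assign each item its position (1..6) in the first ordering, then rewrite the second ordering as that position sequence:
positions: 7→1, 12→2, 25→3, 17→4, 14→5, 6→6
second ordering as positions: [1, 2, 3, 6, 4, 5]
Discordant pairs = inversions in this position sequence.
1: 0
2: 0
3: 0
6: 4, 5 → 2
4: 0
5: 0
Total: 0 + 0 + 0 + 2 + 0 + 0 = 2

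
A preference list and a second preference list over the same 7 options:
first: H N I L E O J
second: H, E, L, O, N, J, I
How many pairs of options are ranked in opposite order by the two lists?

8 pairs

Assign each item its position (1..7) in the first ordering, then rewrite the second ordering as that position sequence:
positions: H→1, N→2, I→3, L→4, E→5, O→6, J→7
second ordering as positions: [1, 5, 4, 6, 2, 7, 3]
Discordant pairs = inversions in this position sequence.
1: 0
5: 4, 2, 3 → 3
4: 2, 3 → 2
6: 2, 3 → 2
2: 0
7: 3 → 1
3: 0
Total: 0 + 3 + 2 + 2 + 0 + 1 + 0 = 8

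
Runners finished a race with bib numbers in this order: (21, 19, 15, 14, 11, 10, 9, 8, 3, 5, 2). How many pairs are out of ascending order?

Element-by-element contributions:
21: 10
19: 9
15: 8
14: 7
11: 6
10: 5
9: 4
8: 3
3: 1
5: 1
2: 0
Sum: 10 + 9 + 8 + 7 + 6 + 5 + 4 + 3 + 1 + 1 + 0 = 54

54 inversions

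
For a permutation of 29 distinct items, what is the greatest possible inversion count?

406

A reversed (strictly descending) arrangement makes every pair an inversion, giving C(29, 2) inversions.
C(29, 2) = 29·28/2 = 406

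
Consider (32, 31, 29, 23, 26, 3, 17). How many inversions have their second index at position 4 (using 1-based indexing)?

3 such elements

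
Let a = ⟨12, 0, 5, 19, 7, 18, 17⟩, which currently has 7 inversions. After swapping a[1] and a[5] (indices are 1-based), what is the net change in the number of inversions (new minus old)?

-1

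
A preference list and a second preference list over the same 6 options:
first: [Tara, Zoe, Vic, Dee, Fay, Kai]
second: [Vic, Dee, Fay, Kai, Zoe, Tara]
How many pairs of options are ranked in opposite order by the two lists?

Assign each item its position (1..6) in the first ordering, then rewrite the second ordering as that position sequence:
positions: Tara→1, Zoe→2, Vic→3, Dee→4, Fay→5, Kai→6
second ordering as positions: [3, 4, 5, 6, 2, 1]
Discordant pairs = inversions in this position sequence.
3: 2, 1 → 2
4: 2, 1 → 2
5: 2, 1 → 2
6: 2, 1 → 2
2: 1 → 1
1: 0
Total: 2 + 2 + 2 + 2 + 1 + 0 = 9

9 pairs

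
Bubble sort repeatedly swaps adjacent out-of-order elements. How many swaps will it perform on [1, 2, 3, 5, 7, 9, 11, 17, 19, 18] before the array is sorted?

1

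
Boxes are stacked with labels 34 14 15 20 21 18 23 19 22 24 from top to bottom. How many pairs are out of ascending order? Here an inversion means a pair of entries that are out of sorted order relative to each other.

Sweep left to right; for each value list the smaller values that follow it:
34 → 14, 15, 20, 21, 18, 23, 19, 22, 24 → 9
14 → none → 0
15 → none → 0
20 → 18, 19 → 2
21 → 18, 19 → 2
18 → none → 0
23 → 19, 22 → 2
19 → none → 0
22 → none → 0
24 → none → 0
Sum: 9 + 0 + 0 + 2 + 2 + 0 + 2 + 0 + 0 + 0 = 15

15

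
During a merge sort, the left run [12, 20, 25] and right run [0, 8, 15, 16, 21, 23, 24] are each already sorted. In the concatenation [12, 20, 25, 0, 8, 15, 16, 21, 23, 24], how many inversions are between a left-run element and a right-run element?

Count, for every r in R, how many entries of L exceed r:
r = 0: 12, 20, 25 → 3
r = 8: 12, 20, 25 → 3
r = 15: 20, 25 → 2
r = 16: 20, 25 → 2
r = 21: 25 → 1
r = 23: 25 → 1
r = 24: 25 → 1
Cross-inversions: 3 + 3 + 2 + 2 + 1 + 1 + 1 = 13

Cross-inversions: 13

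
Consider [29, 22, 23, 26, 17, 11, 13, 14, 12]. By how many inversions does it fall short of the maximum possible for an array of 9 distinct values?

Maximum inversions for 9 distinct elements is C(9, 2) = 9·8/2 = 36.
Current inversions — for each element, count later smaller elements:
29: 8
22: 5
23: 5
26: 5
17: 4
11: 0
13: 1
14: 1
12: 0
Current total: 8 + 5 + 5 + 5 + 4 + 0 + 1 + 1 + 0 = 29
Shortfall: 36 − 29 = 7

7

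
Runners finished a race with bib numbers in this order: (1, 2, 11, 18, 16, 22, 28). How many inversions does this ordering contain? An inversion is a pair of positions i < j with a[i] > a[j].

1

Inversion pairs (indices are 1-based):
(4,5): 18 > 16
That's 1 pair.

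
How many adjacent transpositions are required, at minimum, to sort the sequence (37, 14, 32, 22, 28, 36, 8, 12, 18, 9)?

Each adjacent swap fixes exactly one inversion, so the minimum swap count equals the number of inversions.
Count inversions — for each element, later elements that are smaller:
37: 14, 32, 22, 28, 36, 8, 12, 18, 9 → 9
14: 8, 12, 9 → 3
32: 22, 28, 8, 12, 18, 9 → 6
22: 8, 12, 18, 9 → 4
28: 8, 12, 18, 9 → 4
36: 8, 12, 18, 9 → 4
8: none → 0
12: 9 → 1
18: 9 → 1
9: none → 0
Total inversions: 9 + 3 + 6 + 4 + 4 + 4 + 0 + 1 + 1 + 0 = 32

Adjacent swaps: 32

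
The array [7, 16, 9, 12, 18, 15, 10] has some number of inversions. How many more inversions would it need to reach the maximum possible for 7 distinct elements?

Maximum inversions for 7 distinct elements is C(7, 2) = 7·6/2 = 21.
Current inversions — for each element, count later smaller elements:
7: 0
16: 4
9: 0
12: 1
18: 2
15: 1
10: 0
Current total: 0 + 4 + 0 + 1 + 2 + 1 + 0 = 8
Shortfall: 21 − 8 = 13

13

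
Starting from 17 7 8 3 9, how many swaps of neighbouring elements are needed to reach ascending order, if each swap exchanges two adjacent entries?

6 swaps

Minimum adjacent swaps = number of inversions (each swap of adjacent out-of-order elements removes one inversion and no swap can remove more).
Count inversions — for each element, later elements that are smaller:
17: 7, 8, 3, 9 → 4
7: 3 → 1
8: 3 → 1
3: none → 0
9: none → 0
Total inversions: 4 + 1 + 1 + 0 + 0 = 6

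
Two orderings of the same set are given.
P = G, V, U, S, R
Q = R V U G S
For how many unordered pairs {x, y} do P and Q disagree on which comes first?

Assign each item its position (1..5) in the first ordering, then rewrite the second ordering as that position sequence:
positions: G→1, V→2, U→3, S→4, R→5
second ordering as positions: [5, 2, 3, 1, 4]
Discordant pairs = inversions in this position sequence.
5: 2, 3, 1, 4 → 4
2: 1 → 1
3: 1 → 1
1: 0
4: 0
Total: 4 + 1 + 1 + 0 + 0 = 6

6 disagreeing pairs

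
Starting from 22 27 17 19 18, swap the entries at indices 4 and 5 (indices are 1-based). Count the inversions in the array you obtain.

Positions 4 and 5 hold 19 and 18; after swapping, the array is [22, 27, 17, 18, 19].
For each element, count later entries that are smaller:
22 → 17, 18, 19 → 3
27 → 17, 18, 19 → 3
17 → none → 0
18 → none → 0
19 → none → 0
Sum: 3 + 3 + 0 + 0 + 0 = 6

6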